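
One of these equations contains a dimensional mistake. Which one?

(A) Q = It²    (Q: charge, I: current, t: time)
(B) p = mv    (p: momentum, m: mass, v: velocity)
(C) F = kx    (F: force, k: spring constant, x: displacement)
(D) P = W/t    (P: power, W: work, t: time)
(A) Q = It²

The equation (A) Q = It² is dimensionally incorrect.

LHS (Q): [I T]
RHS (It²): [I T^2] ✗

The dimensions do not match. The other three equations balance.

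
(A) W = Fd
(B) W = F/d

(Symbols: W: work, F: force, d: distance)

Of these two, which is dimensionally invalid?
(B)

(A) W = Fd: LHS [L^2 M T^-2], RHS [L^2 M T^-2] ✓
(B) W = F/d: LHS [L^2 M T^-2], RHS [M T^-2] ✗

Expression (B) W = F/d is dimensionally incorrect.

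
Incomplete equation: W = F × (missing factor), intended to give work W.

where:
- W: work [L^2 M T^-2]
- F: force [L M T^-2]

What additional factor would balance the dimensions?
d (distance), dimensions [L]

W has dimensions [L^2 M T^-2] and F has dimensions [L M T^-2].
The missing factor must have dimensions [L^2 M T^-2] / [L M T^-2] = [L], i.e. distance (d).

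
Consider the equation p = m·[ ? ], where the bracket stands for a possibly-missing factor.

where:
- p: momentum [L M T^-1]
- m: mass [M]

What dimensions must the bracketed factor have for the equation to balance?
[L T^-1] — velocity (e.g. v)

p has dimensions [L M T^-1]; m has dimensions [M].
The bracketed factor must supply [L M T^-1] / [M] = [L T^-1].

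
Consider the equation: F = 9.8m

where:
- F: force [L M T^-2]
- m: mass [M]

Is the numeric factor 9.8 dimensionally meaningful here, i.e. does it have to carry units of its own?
Yes

F has dimensions [L M T^-2], while m alone has dimensions [M]. For the equation to balance, the factor 9.8 must carry dimensions [L T^-2] — it is a dimensional constant (a numerical value of a physical quantity with its units suppressed), not a pure number.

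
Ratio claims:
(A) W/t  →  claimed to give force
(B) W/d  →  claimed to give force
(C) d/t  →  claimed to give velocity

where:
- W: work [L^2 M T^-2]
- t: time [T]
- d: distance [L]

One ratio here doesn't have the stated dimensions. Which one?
(A) W/t does not give force

(A) W/t: [L^2 M T^-3] ≠ force [L M T^-2] ✗
(B) W/d: [L M T^-2] = force [L M T^-2] ✓
(C) d/t: [L T^-1] = velocity [L T^-1] ✓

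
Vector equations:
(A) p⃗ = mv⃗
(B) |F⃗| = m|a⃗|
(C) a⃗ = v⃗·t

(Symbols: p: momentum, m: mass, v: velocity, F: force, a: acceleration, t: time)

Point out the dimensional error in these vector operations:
(C) a⃗ = v⃗·t

(A) p⃗ = mv⃗: LHS [L M T^-1], RHS [L M T^-1] ✓ — mass (scalar) times velocity (vector)
(B) |F⃗| = m|a⃗|: LHS [L M T^-2], RHS [L M T^-2] ✓ — magnitudes of vectors are scalars
(C) a⃗ = v⃗·t: LHS [L T^-2], RHS [L] ✗ — acceleration is velocity per time; should be v⃗/t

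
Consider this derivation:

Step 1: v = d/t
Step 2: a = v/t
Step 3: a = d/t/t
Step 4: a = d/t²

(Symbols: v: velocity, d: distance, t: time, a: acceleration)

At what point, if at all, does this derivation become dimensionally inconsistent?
No step introduces an error — all steps are dimensionally consistent.

Step 1: v = d/t → LHS [L T^-1], RHS [L T^-1] ✓
Step 2: a = v/t → LHS [L T^-2], RHS [L T^-2] ✓
Step 3: a = d/t/t → LHS [L T^-2], RHS [L T^-2] ✓
Step 4: a = d/t² → LHS [L T^-2], RHS [L T^-2] ✓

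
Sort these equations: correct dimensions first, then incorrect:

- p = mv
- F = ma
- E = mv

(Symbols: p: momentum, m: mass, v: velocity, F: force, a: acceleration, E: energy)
Dimensionally correct: p = mv, F = ma
Dimensionally incorrect: E = mv
Ordered (correct first, then incorrect): p = mv, F = ma, E = mv

- p = mv: LHS [L M T^-1], RHS [L M T^-1] → correct ✓
- F = ma: LHS [L M T^-2], RHS [L M T^-2] → correct ✓
- E = mv: LHS [L^2 M T^-2], RHS [L M T^-1] → incorrect ✗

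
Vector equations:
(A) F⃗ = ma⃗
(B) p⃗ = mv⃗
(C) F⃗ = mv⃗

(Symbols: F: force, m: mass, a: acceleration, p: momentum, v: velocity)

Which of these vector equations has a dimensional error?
(C) F⃗ = mv⃗

(A) F⃗ = ma⃗: LHS [L M T^-2], RHS [L M T^-2] ✓ — Force and acceleration are vectors, mass is a scalar
(B) p⃗ = mv⃗: LHS [L M T^-1], RHS [L M T^-1] ✓ — mass (scalar) times velocity (vector)
(C) F⃗ = mv⃗: LHS [L M T^-2], RHS [L M T^-1] ✗ — mass times velocity is momentum, not force; should be ma⃗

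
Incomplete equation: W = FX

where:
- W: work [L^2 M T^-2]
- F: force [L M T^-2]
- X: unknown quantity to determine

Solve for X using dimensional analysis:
X = d (distance), dimensions [L]

W has dimensions [L^2 M T^-2]; the rest of the RHS (F) has dimensions [L M T^-2].
So X must have dimensions [L] — X = d (distance).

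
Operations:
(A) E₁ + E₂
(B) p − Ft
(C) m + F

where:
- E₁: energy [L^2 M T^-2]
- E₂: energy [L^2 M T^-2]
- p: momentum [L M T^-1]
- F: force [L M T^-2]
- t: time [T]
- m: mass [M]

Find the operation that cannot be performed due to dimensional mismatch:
(C) m + F

(A) E₁ + E₂: E₁ [L^2 M T^-2] and E₂ [L^2 M T^-2] — same dimensions ✓
(B) p − Ft: p [L M T^-1] and Ft [L M T^-1] — same dimensions ✓
(C) m + F: m [M] and F [L M T^-2] — different dimensions cannot be added/subtracted ✗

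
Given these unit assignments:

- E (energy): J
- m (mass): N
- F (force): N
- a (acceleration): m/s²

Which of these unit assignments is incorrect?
m

The variable m (mass) should have units kg, not N.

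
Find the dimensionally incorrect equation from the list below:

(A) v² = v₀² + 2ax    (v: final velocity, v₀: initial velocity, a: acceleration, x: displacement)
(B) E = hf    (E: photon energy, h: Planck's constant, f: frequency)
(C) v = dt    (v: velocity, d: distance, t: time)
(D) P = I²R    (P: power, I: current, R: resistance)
(C) v = dt

The equation (C) v = dt is dimensionally incorrect.

LHS (v): [L T^-1]
RHS (dt): [L T] ✗

The dimensions do not match. The other three equations balance.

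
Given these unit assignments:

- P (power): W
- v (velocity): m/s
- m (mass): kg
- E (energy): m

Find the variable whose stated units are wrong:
E

The variable E (energy) should have units J, not m.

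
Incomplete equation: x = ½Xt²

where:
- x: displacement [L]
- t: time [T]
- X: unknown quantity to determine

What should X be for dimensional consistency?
X = a (acceleration), dimensions [L T^-2]

x has dimensions [L]; the rest of the RHS (½ t²) has dimensions [T^2].
So X must have dimensions [L T^-2] — X = a (acceleration).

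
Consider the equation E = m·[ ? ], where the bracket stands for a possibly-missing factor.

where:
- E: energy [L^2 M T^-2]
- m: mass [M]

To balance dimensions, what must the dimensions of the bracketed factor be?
[L^2 T^-2] — velocity squared (e.g. v²)

E has dimensions [L^2 M T^-2]; m has dimensions [M].
The bracketed factor must supply [L^2 M T^-2] / [M] = [L^2 T^-2].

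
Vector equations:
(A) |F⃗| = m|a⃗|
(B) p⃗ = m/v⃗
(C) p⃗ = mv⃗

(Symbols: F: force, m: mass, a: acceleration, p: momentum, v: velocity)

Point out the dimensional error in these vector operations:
(B) p⃗ = m/v⃗

(A) |F⃗| = m|a⃗|: LHS [L M T^-2], RHS [L M T^-2] ✓ — magnitudes of vectors are scalars
(B) p⃗ = m/v⃗: LHS [L M T^-1], RHS [L^-1 M T] ✗ — momentum is mass times velocity; should be mv⃗ (and division by a vector is undefined)
(C) p⃗ = mv⃗: LHS [L M T^-1], RHS [L M T^-1] ✓ — mass (scalar) times velocity (vector)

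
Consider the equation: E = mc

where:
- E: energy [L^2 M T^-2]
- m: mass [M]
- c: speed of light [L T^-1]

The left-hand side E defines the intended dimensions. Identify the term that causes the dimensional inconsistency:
The right-hand side term mc

E has dimensions [L^2 M T^-2], but mc has dimensions [L M T^-1], so the term mc is dimensionally wrong for E.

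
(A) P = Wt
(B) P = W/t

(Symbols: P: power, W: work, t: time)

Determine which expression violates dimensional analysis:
(A)

(A) P = Wt: LHS [L^2 M T^-3], RHS [L^2 M T^-1] ✗
(B) P = W/t: LHS [L^2 M T^-3], RHS [L^2 M T^-3] ✓

Expression (A) P = Wt is dimensionally incorrect.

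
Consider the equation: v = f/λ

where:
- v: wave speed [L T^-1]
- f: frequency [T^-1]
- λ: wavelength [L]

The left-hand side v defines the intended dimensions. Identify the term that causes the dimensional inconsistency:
The right-hand side term f/λ

v has dimensions [L T^-1], but f/λ has dimensions [L^-1 T^-1], so the term f/λ is dimensionally wrong for v.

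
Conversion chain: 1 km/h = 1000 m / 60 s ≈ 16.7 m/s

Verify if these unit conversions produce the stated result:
The chain is incorrect (it contains an error).

Incorrect: 1 h = 3600 s, not 60 s (1 km/h ≈ 0.278 m/s)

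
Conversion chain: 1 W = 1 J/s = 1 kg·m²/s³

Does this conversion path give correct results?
The chain is correct (no errors).

Correct: Watt is Joule per second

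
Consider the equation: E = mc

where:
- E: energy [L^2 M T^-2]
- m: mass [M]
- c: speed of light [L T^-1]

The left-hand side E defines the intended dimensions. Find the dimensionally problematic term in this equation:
The right-hand side term mc

E has dimensions [L^2 M T^-2], but mc has dimensions [L M T^-1], so the term mc is dimensionally wrong for E.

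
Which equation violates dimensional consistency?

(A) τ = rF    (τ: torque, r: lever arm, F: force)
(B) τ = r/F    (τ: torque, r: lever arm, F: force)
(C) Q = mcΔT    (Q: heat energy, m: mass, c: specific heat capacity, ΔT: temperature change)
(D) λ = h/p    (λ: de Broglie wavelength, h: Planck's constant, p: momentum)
(B) τ = r/F

The equation (B) τ = r/F is dimensionally incorrect.

LHS (τ): [L^2 M T^-2]
RHS (r/F): [M^-1 T^2] ✗

The dimensions do not match. The other three equations balance.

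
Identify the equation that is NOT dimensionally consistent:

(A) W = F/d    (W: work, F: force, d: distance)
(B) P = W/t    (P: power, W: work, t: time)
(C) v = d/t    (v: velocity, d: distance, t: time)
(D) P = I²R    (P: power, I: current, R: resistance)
(A) W = F/d

The equation (A) W = F/d is dimensionally incorrect.

LHS (W): [L^2 M T^-2]
RHS (F/d): [M T^-2] ✗

The dimensions do not match. The other three equations balance.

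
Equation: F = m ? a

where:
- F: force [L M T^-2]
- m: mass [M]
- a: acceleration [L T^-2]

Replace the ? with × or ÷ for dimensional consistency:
multiplication (×): F = m × a

F [L M T^-2]; m [M]; a [L T^-2].
m × a → [L M T^-2] ✓
m ÷ a → [L^-1 M T^2] ✗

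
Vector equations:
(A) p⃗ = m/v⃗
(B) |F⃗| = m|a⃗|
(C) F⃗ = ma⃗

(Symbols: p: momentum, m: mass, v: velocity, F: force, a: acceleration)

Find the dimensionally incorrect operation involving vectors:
(A) p⃗ = m/v⃗

(A) p⃗ = m/v⃗: LHS [L M T^-1], RHS [L^-1 M T] ✗ — momentum is mass times velocity; should be mv⃗ (and division by a vector is undefined)
(B) |F⃗| = m|a⃗|: LHS [L M T^-2], RHS [L M T^-2] ✓ — magnitudes of vectors are scalars
(C) F⃗ = ma⃗: LHS [L M T^-2], RHS [L M T^-2] ✓ — Force and acceleration are vectors, mass is a scalar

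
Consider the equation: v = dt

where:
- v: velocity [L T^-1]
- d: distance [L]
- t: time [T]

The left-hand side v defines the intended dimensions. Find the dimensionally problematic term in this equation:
The right-hand side term dt

v has dimensions [L T^-1], but dt has dimensions [L T], so the term dt is dimensionally wrong for v.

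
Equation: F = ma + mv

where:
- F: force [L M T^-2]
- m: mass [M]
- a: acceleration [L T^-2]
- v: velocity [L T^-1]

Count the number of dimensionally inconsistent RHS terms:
1

LHS F: [L M T^-2]
- ma: [L M T^-2] ✓
- mv: [L M T^-1] ✗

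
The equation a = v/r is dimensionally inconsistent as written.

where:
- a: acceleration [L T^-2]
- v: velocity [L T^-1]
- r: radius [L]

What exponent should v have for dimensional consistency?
The exponent of v should be 2: a = v^2/r

The LHS a has dimensions [L T^-2]; v has dimensions [L T^-1].
As written, the RHS v/r (exponent 1 on v) has dimensions [T^-1], which does not match.
With exponent 2, the RHS v^2/r has dimensions [L T^-2], matching the LHS.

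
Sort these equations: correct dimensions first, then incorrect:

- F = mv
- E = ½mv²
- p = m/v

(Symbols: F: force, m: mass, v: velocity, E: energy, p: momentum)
Dimensionally correct: E = ½mv²
Dimensionally incorrect: F = mv, p = m/v
Ordered (correct first, then incorrect): E = ½mv², F = mv, p = m/v

- F = mv: LHS [L M T^-2], RHS [L M T^-1] → incorrect ✗
- E = ½mv²: LHS [L^2 M T^-2], RHS [L^2 M T^-2] → correct ✓
- p = m/v: LHS [L M T^-1], RHS [L^-1 M T] → incorrect ✗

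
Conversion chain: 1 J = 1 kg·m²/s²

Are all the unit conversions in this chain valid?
The chain is correct (no errors).

Correct: Joule is defined as kg·m²/s²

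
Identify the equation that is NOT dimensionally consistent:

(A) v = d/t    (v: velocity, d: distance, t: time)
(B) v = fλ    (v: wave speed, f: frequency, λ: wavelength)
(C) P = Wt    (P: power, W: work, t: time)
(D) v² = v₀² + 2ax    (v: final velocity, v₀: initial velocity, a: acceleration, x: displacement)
(C) P = Wt

The equation (C) P = Wt is dimensionally incorrect.

LHS (P): [L^2 M T^-3]
RHS (Wt): [L^2 M T^-1] ✗

The dimensions do not match. The other three equations balance.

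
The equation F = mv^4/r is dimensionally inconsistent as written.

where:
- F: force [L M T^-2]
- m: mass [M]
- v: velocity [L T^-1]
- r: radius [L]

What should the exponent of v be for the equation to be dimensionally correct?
The exponent of v should be 2: F = mv^2/r

The LHS F has dimensions [L M T^-2]; v has dimensions [L T^-1].
As written, the RHS mv^4/r (exponent 4 on v) has dimensions [L^3 M T^-4], which does not match.
With exponent 2, the RHS mv^2/r has dimensions [L M T^-2], matching the LHS.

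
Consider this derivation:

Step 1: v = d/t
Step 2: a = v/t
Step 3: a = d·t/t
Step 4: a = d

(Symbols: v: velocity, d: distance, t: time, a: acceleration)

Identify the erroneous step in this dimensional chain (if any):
Step 3

Step 1: v = d/t → LHS [L T^-1], RHS [L T^-1] ✓
Step 2: a = v/t → LHS [L T^-2], RHS [L T^-2] ✓
Step 3: a = d·t/t → LHS [L T^-2], RHS [L] ✗

The first dimensional inconsistency appears in step 3: a = d·t/t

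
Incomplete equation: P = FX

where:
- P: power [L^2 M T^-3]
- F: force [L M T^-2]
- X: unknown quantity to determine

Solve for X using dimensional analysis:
X = v (velocity), dimensions [L T^-1]

P has dimensions [L^2 M T^-3]; the rest of the RHS (F) has dimensions [L M T^-2].
So X must have dimensions [L T^-1] — X = v (velocity).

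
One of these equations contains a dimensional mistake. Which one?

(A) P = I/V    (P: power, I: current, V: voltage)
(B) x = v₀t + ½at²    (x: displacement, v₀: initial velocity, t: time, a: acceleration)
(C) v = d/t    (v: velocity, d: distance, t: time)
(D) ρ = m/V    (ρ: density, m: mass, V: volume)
(A) P = I/V

The equation (A) P = I/V is dimensionally incorrect.

LHS (P): [L^2 M T^-3]
RHS (I/V): [I^2 L^-2 M^-1 T^3] ✗

The dimensions do not match. The other three equations balance.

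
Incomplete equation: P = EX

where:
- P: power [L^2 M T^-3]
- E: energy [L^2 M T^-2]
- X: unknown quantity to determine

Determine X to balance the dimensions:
X = f (inverse time / frequency (1/t)), dimensions [T^-1]

P has dimensions [L^2 M T^-3]; the rest of the RHS (E) has dimensions [L^2 M T^-2].
So X must have dimensions [T^-1] — X = f (inverse time / frequency (1/t)).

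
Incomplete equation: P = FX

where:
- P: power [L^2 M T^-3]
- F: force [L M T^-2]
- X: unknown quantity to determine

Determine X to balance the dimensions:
X = v (velocity), dimensions [L T^-1]

P has dimensions [L^2 M T^-3]; the rest of the RHS (F) has dimensions [L M T^-2].
So X must have dimensions [L T^-1] — X = v (velocity).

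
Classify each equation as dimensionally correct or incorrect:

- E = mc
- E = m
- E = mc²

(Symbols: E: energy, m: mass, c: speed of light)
Dimensionally correct: E = mc²
Dimensionally incorrect: E = mc, E = m
Ordered (correct first, then incorrect): E = mc², E = mc, E = m

- E = mc: LHS [L^2 M T^-2], RHS [L M T^-1] → incorrect ✗
- E = m: LHS [L^2 M T^-2], RHS [M] → incorrect ✗
- E = mc²: LHS [L^2 M T^-2], RHS [L^2 M T^-2] → correct ✓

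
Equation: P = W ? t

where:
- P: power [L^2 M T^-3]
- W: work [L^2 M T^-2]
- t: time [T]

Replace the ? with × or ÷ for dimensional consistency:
division (÷): P = W ÷ t

P [L^2 M T^-3]; W [L^2 M T^-2]; t [T].
W × t → [L^2 M T^-1] ✗
W ÷ t → [L^2 M T^-3] ✓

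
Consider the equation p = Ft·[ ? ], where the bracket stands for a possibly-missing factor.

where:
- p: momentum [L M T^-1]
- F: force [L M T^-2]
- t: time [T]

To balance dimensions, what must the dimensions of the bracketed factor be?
Nothing is missing — the bracketed factor must be dimensionless.

p has dimensions [L M T^-1] and Ft already has dimensions [L M T^-1], so p = Ft is dimensionally complete.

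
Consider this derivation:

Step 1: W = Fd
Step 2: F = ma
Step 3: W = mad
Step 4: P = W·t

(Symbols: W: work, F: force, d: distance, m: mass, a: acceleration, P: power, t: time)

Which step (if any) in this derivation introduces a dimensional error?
Step 4

Step 1: W = Fd → LHS [L^2 M T^-2], RHS [L^2 M T^-2] ✓
Step 2: F = ma → LHS [L M T^-2], RHS [L M T^-2] ✓
Step 3: W = mad → LHS [L^2 M T^-2], RHS [L^2 M T^-2] ✓
Step 4: P = W·t → LHS [L^2 M T^-3], RHS [L^2 M T^-1] ✗

The first dimensional inconsistency appears in step 4: P = W·t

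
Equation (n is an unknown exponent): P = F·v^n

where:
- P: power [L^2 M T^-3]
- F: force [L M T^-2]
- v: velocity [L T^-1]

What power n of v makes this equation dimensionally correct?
n = 1

P has dimensions [L^2 M T^-3]; v has dimensions [L T^-1].
The rest of the RHS has dimensions [L M T^-2], so v^n must supply [L T^-1].
With n = 1: F·v^1 has dimensions [L^2 M T^-3], matching the LHS ✓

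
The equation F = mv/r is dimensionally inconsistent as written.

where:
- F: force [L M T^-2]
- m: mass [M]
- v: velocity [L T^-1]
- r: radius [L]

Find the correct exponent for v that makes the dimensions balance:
The exponent of v should be 2: F = mv^2/r

The LHS F has dimensions [L M T^-2]; v has dimensions [L T^-1].
As written, the RHS mv/r (exponent 1 on v) has dimensions [M T^-1], which does not match.
With exponent 2, the RHS mv^2/r has dimensions [L M T^-2], matching the LHS.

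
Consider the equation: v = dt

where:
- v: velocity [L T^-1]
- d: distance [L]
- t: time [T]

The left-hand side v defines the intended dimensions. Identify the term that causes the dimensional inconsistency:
The right-hand side term dt

v has dimensions [L T^-1], but dt has dimensions [L T], so the term dt is dimensionally wrong for v.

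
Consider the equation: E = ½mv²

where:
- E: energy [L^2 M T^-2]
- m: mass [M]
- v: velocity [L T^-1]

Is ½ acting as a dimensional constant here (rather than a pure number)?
No

E has dimensions [L^2 M T^-2] and mv² already has dimensions [L^2 M T^-2], so the equation balances without ½ contributing any dimensions. ½ is a pure (dimensionless) number; changing or removing it would not affect dimensional consistency.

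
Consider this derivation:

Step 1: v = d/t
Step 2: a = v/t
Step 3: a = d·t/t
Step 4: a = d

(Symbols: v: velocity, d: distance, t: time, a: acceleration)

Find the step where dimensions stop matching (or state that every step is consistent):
Step 3

Step 1: v = d/t → LHS [L T^-1], RHS [L T^-1] ✓
Step 2: a = v/t → LHS [L T^-2], RHS [L T^-2] ✓
Step 3: a = d·t/t → LHS [L T^-2], RHS [L] ✗

The first dimensional inconsistency appears in step 3: a = d·t/t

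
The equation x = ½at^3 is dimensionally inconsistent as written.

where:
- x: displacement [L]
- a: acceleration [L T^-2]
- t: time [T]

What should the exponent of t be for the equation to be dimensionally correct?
The exponent of t should be 2: x = ½at^2

The LHS x has dimensions [L]; t has dimensions [T].
As written, the RHS ½at^3 (exponent 3 on t) has dimensions [L T], which does not match.
With exponent 2, the RHS ½at^2 has dimensions [L], matching the LHS.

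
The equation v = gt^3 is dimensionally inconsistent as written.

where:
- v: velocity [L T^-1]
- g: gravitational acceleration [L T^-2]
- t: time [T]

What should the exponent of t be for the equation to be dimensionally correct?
The exponent of t should be 1: v = gt

The LHS v has dimensions [L T^-1]; t has dimensions [T].
As written, the RHS gt^3 (exponent 3 on t) has dimensions [L T], which does not match.
With exponent 1, the RHS gt has dimensions [L T^-1], matching the LHS.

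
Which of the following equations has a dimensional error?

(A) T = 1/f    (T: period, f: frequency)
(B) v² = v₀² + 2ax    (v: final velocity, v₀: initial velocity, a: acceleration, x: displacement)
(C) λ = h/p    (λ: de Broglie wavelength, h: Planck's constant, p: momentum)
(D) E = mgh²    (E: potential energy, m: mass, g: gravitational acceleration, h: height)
(D) E = mgh²

The equation (D) E = mgh² is dimensionally incorrect.

LHS (E): [L^2 M T^-2]
RHS (mgh²): [L^3 M T^-2] ✗

The dimensions do not match. The other three equations balance.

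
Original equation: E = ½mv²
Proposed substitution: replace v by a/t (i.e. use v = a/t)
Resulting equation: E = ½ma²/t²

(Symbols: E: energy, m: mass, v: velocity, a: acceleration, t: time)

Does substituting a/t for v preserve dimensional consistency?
No

[v] = [L T^-1] and [a/t] = [L T^-3]. These differ, so the substitution replaces a quantity by one of different dimensions and the result E = ½ma²/t² has LHS [L^2 M T^-2] vs RHS [L^2 M T^-6] — inconsistent.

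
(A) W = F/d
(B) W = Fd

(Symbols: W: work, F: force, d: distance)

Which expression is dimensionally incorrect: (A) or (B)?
(A)

(A) W = F/d: LHS [L^2 M T^-2], RHS [M T^-2] ✗
(B) W = Fd: LHS [L^2 M T^-2], RHS [L^2 M T^-2] ✓

Expression (A) W = F/d is dimensionally incorrect.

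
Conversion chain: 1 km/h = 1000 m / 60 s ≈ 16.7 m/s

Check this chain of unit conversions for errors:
The chain is incorrect (it contains an error).

Incorrect: 1 h = 3600 s, not 60 s (1 km/h ≈ 0.278 m/s)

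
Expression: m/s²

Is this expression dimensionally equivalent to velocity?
No

The expression m/s² has dimensions [L T^-2], but velocity has dimensions [L T^-1].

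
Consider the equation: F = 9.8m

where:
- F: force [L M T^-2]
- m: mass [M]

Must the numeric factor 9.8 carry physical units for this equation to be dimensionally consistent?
Yes

F has dimensions [L M T^-2], while m alone has dimensions [M]. For the equation to balance, the factor 9.8 must carry dimensions [L T^-2] — it is a dimensional constant (a numerical value of a physical quantity with its units suppressed), not a pure number.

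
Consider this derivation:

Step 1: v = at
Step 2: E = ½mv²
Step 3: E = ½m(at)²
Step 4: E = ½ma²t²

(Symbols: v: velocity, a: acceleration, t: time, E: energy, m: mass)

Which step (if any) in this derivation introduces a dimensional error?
No step introduces an error — all steps are dimensionally consistent.

Step 1: v = at → LHS [L T^-1], RHS [L T^-1] ✓
Step 2: E = ½mv² → LHS [L^2 M T^-2], RHS [L^2 M T^-2] ✓
Step 3: E = ½m(at)² → LHS [L^2 M T^-2], RHS [L^2 M T^-2] ✓
Step 4: E = ½ma²t² → LHS [L^2 M T^-2], RHS [L^2 M T^-2] ✓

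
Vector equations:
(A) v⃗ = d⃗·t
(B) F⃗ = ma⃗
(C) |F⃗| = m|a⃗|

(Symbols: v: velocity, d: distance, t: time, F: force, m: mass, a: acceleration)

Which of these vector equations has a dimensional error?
(A) v⃗ = d⃗·t

(A) v⃗ = d⃗·t: LHS [L T^-1], RHS [L T] ✗ — velocity is displacement per time; should be d⃗/t
(B) F⃗ = ma⃗: LHS [L M T^-2], RHS [L M T^-2] ✓ — Force and acceleration are vectors, mass is a scalar
(C) |F⃗| = m|a⃗|: LHS [L M T^-2], RHS [L M T^-2] ✓ — magnitudes of vectors are scalars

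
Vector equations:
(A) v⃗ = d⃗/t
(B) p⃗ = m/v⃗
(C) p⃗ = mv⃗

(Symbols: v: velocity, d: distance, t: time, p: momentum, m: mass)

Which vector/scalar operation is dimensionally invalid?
(B) p⃗ = m/v⃗

(A) v⃗ = d⃗/t: LHS [L T^-1], RHS [L T^-1] ✓ — displacement (vector) divided by time (scalar)
(B) p⃗ = m/v⃗: LHS [L M T^-1], RHS [L^-1 M T] ✗ — momentum is mass times velocity; should be mv⃗ (and division by a vector is undefined)
(C) p⃗ = mv⃗: LHS [L M T^-1], RHS [L M T^-1] ✓ — mass (scalar) times velocity (vector)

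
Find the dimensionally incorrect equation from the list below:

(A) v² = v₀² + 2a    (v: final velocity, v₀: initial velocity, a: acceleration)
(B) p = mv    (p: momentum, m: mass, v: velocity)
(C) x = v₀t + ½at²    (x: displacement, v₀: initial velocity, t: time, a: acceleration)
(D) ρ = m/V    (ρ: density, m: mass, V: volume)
(A) v² = v₀² + 2a

The equation (A) v² = v₀² + 2a is dimensionally incorrect.

LHS (v²): [L^2 T^-2]
RHS terms:
  - v₀²: [L^2 T^-2] ✓
  - 2a: [L T^-2] ✗ (does not match LHS)

The dimensions do not match. The other three equations balance.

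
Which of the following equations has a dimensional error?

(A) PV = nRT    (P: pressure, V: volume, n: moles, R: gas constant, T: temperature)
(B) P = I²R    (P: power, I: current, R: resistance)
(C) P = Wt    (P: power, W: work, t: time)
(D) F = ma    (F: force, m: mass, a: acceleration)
(C) P = Wt

The equation (C) P = Wt is dimensionally incorrect.

LHS (P): [L^2 M T^-3]
RHS (Wt): [L^2 M T^-1] ✗

The dimensions do not match. The other three equations balance.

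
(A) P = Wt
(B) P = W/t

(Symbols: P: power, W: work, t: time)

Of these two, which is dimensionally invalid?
(A)

(A) P = Wt: LHS [L^2 M T^-3], RHS [L^2 M T^-1] ✗
(B) P = W/t: LHS [L^2 M T^-3], RHS [L^2 M T^-3] ✓

Expression (A) P = Wt is dimensionally incorrect.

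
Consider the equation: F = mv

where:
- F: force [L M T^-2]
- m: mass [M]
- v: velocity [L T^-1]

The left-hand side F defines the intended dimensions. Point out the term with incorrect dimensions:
The right-hand side term mv

F has dimensions [L M T^-2], but mv has dimensions [L M T^-1], so the term mv is dimensionally wrong for F.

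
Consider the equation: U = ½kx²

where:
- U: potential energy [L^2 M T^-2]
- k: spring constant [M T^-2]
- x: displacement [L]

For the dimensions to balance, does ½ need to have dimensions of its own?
No

U has dimensions [L^2 M T^-2] and kx² already has dimensions [L^2 M T^-2], so the equation balances without ½ contributing any dimensions. ½ is a pure (dimensionless) number; changing or removing it would not affect dimensional consistency.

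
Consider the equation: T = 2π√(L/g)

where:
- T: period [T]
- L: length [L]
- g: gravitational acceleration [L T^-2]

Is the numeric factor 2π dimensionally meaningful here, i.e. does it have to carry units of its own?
No

T has dimensions [T] and √(L/g) already has dimensions [T], so the equation balances without 2π contributing any dimensions. 2π is a pure (dimensionless) number; changing or removing it would not affect dimensional consistency.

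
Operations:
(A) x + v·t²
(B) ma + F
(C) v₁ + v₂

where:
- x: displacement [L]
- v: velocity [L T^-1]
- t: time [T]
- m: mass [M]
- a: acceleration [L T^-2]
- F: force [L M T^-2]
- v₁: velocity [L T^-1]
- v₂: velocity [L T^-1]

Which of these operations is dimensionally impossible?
(A) x + v·t²

(A) x + v·t²: x [L] and v·t² [L T] — different dimensions cannot be added/subtracted ✗
(B) ma + F: ma [L M T^-2] and F [L M T^-2] — same dimensions ✓
(C) v₁ + v₂: v₁ [L T^-1] and v₂ [L T^-1] — same dimensions ✓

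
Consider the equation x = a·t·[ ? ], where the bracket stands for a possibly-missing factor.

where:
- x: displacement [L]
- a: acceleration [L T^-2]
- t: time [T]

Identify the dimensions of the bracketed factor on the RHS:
[T] — time (e.g. t)

x has dimensions [L]; a·t has dimensions [L T^-1].
The bracketed factor must supply [L] / [L T^-1] = [T].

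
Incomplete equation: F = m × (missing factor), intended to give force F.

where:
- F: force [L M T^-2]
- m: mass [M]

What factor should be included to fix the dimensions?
a (acceleration), dimensions [L T^-2]

F has dimensions [L M T^-2] and m has dimensions [M].
The missing factor must have dimensions [L M T^-2] / [M] = [L T^-2], i.e. acceleration (a).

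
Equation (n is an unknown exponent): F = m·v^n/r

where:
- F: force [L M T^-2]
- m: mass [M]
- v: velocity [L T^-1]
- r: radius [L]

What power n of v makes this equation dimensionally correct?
n = 2

F has dimensions [L M T^-2]; v has dimensions [L T^-1].
The rest of the RHS has dimensions [L^-1 M], so v^n must supply [L^2 T^-2].
With n = 2: m·v^2/r has dimensions [L M T^-2], matching the LHS ✓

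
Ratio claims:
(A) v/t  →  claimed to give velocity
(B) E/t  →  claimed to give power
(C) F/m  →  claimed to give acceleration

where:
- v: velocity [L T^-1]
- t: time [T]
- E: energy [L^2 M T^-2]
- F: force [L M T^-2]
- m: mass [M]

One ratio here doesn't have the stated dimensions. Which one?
(A) v/t does not give velocity

(A) v/t: [L T^-2] ≠ velocity [L T^-1] ✗
(B) E/t: [L^2 M T^-3] = power [L^2 M T^-3] ✓
(C) F/m: [L T^-2] = acceleration [L T^-2] ✓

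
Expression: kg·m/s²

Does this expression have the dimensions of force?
Yes

The expression kg·m/s² has dimensions [L M T^-2], which is exactly force [L M T^-2].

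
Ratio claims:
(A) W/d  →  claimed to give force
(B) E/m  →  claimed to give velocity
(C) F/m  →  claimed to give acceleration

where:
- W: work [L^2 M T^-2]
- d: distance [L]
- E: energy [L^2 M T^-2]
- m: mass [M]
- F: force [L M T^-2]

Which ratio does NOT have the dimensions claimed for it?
(B) E/m does not give velocity

(A) W/d: [L M T^-2] = force [L M T^-2] ✓
(B) E/m: [L^2 T^-2] ≠ velocity [L T^-1] ✗
(C) F/m: [L T^-2] = acceleration [L T^-2] ✓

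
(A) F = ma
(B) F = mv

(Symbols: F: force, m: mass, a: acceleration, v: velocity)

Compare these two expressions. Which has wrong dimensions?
(B)

(A) F = ma: LHS [L M T^-2], RHS [L M T^-2] ✓
(B) F = mv: LHS [L M T^-2], RHS [L M T^-1] ✗

Expression (B) F = mv is dimensionally incorrect.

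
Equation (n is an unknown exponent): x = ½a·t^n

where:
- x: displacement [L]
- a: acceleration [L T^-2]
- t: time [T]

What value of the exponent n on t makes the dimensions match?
n = 2

x has dimensions [L]; t has dimensions [T].
The rest of the RHS has dimensions [L T^-2], so t^n must supply [T^2].
With n = 2: ½a·t^2 has dimensions [L], matching the LHS ✓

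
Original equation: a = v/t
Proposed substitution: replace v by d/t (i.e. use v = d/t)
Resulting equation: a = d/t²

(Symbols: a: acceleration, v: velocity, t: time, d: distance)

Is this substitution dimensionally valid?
Yes

[v] = [L T^-1] and [d/t] = [L T^-1]. These match, so the substitution replaces a quantity by one of the same dimensions and the result a = d/t² has LHS [L T^-2] vs RHS [L T^-2] — still consistent.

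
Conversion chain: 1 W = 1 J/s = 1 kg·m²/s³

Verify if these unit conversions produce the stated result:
The chain is correct (no errors).

Correct: Watt is Joule per second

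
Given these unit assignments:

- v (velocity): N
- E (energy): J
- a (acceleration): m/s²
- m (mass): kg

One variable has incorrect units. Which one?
v

The variable v (velocity) should have units m/s, not N.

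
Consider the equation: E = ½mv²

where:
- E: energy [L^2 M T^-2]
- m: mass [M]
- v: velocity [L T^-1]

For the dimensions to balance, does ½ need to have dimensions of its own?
No

E has dimensions [L^2 M T^-2] and mv² already has dimensions [L^2 M T^-2], so the equation balances without ½ contributing any dimensions. ½ is a pure (dimensionless) number; changing or removing it would not affect dimensional consistency.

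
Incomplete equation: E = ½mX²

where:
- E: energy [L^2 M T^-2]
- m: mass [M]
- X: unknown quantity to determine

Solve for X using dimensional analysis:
X = v (velocity), dimensions [L T^-1]

E has dimensions [L^2 M T^-2]; the rest of the RHS (½m) has dimensions [M].
So X² must have dimensions [L^2 T^-2], i.e. X has dimensions [L T^-1] — X = v (velocity).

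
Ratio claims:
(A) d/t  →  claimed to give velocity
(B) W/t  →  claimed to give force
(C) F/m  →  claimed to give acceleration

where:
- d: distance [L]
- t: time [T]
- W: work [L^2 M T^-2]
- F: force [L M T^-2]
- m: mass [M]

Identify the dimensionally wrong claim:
(B) W/t does not give force

(A) d/t: [L T^-1] = velocity [L T^-1] ✓
(B) W/t: [L^2 M T^-3] ≠ force [L M T^-2] ✗
(C) F/m: [L T^-2] = acceleration [L T^-2] ✓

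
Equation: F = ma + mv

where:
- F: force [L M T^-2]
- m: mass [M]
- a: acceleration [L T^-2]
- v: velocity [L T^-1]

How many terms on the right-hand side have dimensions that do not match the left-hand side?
1

LHS F: [L M T^-2]
- ma: [L M T^-2] ✓
- mv: [L M T^-1] ✗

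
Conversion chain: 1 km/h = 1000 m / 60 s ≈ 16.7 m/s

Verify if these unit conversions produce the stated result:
The chain is incorrect (it contains an error).

Incorrect: 1 h = 3600 s, not 60 s (1 km/h ≈ 0.278 m/s)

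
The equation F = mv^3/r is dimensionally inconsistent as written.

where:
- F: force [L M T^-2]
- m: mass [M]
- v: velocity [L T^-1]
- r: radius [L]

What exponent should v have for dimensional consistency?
The exponent of v should be 2: F = mv^2/r

The LHS F has dimensions [L M T^-2]; v has dimensions [L T^-1].
As written, the RHS mv^3/r (exponent 3 on v) has dimensions [L^2 M T^-3], which does not match.
With exponent 2, the RHS mv^2/r has dimensions [L M T^-2], matching the LHS.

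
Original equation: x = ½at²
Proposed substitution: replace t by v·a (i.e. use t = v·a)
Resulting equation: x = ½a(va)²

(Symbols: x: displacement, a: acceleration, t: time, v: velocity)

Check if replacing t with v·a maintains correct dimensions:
No

[t] = [T] and [v·a] = [L^2 T^-3]. These differ, so the substitution replaces a quantity by one of different dimensions and the result x = ½a(va)² has LHS [L] vs RHS [L^5 T^-8] — inconsistent.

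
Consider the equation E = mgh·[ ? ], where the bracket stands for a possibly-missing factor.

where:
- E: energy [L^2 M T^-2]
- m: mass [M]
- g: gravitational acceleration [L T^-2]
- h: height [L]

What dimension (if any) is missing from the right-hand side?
Nothing is missing — the bracketed factor must be dimensionless.

E has dimensions [L^2 M T^-2] and mgh already has dimensions [L^2 M T^-2], so E = mgh is dimensionally complete.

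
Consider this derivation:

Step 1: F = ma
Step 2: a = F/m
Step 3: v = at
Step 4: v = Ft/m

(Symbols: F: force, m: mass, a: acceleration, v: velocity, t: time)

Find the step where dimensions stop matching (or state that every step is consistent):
No step introduces an error — all steps are dimensionally consistent.

Step 1: F = ma → LHS [L M T^-2], RHS [L M T^-2] ✓
Step 2: a = F/m → LHS [L T^-2], RHS [L T^-2] ✓
Step 3: v = at → LHS [L T^-1], RHS [L T^-1] ✓
Step 4: v = Ft/m → LHS [L T^-1], RHS [L T^-1] ✓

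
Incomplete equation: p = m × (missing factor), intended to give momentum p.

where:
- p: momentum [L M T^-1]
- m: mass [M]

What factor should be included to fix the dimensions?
v (velocity), dimensions [L T^-1]

p has dimensions [L M T^-1] and m has dimensions [M].
The missing factor must have dimensions [L M T^-1] / [M] = [L T^-1], i.e. velocity (v).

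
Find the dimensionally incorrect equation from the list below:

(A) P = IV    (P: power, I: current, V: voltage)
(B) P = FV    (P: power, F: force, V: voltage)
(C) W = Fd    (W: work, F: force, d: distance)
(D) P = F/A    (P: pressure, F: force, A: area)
(B) P = FV

The equation (B) P = FV is dimensionally incorrect.

LHS (P): [L^2 M T^-3]
RHS (FV): [I^-1 L^3 M^2 T^-5] ✗

The dimensions do not match. The other three equations balance.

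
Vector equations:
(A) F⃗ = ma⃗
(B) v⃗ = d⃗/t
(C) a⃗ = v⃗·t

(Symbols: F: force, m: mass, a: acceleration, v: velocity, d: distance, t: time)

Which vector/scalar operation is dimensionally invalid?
(C) a⃗ = v⃗·t

(A) F⃗ = ma⃗: LHS [L M T^-2], RHS [L M T^-2] ✓ — Force and acceleration are vectors, mass is a scalar
(B) v⃗ = d⃗/t: LHS [L T^-1], RHS [L T^-1] ✓ — displacement (vector) divided by time (scalar)
(C) a⃗ = v⃗·t: LHS [L T^-2], RHS [L] ✗ — acceleration is velocity per time; should be v⃗/t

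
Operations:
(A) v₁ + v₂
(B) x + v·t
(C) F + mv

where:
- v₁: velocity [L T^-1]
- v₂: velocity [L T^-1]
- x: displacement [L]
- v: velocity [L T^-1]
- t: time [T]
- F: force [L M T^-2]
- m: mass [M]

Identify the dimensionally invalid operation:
(C) F + mv

(A) v₁ + v₂: v₁ [L T^-1] and v₂ [L T^-1] — same dimensions ✓
(B) x + v·t: x [L] and v·t [L] — same dimensions ✓
(C) F + mv: F [L M T^-2] and mv [L M T^-1] — different dimensions cannot be added/subtracted ✗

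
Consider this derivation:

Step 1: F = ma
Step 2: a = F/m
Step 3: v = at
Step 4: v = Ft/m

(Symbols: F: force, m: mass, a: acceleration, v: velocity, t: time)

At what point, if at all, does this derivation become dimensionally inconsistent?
No step introduces an error — all steps are dimensionally consistent.

Step 1: F = ma → LHS [L M T^-2], RHS [L M T^-2] ✓
Step 2: a = F/m → LHS [L T^-2], RHS [L T^-2] ✓
Step 3: v = at → LHS [L T^-1], RHS [L T^-1] ✓
Step 4: v = Ft/m → LHS [L T^-1], RHS [L T^-1] ✓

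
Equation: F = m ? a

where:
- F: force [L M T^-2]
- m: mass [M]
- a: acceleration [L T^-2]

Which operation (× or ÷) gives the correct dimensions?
multiplication (×): F = m × a

F [L M T^-2]; m [M]; a [L T^-2].
m × a → [L M T^-2] ✓
m ÷ a → [L^-1 M T^2] ✗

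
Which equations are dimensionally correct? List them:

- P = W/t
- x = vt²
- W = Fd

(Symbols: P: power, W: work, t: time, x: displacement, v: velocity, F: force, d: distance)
Dimensionally correct: P = W/t, W = Fd
Dimensionally incorrect: x = vt²
Ordered (correct first, then incorrect): P = W/t, W = Fd, x = vt²

- P = W/t: LHS [L^2 M T^-3], RHS [L^2 M T^-3] → correct ✓
- x = vt²: LHS [L], RHS [L T] → incorrect ✗
- W = Fd: LHS [L^2 M T^-2], RHS [L^2 M T^-2] → correct ✓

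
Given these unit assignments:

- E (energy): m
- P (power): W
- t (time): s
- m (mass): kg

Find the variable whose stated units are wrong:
E

The variable E (energy) should have units J, not m.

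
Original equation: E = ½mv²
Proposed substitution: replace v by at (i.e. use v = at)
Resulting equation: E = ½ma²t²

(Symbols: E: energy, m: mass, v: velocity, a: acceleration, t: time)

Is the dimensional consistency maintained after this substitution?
Yes

[v] = [L T^-1] and [at] = [L T^-1]. These match, so the substitution replaces a quantity by one of the same dimensions and the result E = ½ma²t² has LHS [L^2 M T^-2] vs RHS [L^2 M T^-2] — still consistent.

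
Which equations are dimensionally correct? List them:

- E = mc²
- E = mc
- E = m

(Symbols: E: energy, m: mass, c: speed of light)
Dimensionally correct: E = mc²
Dimensionally incorrect: E = mc, E = m
Ordered (correct first, then incorrect): E = mc², E = mc, E = m

- E = mc²: LHS [L^2 M T^-2], RHS [L^2 M T^-2] → correct ✓
- E = mc: LHS [L^2 M T^-2], RHS [L M T^-1] → incorrect ✗
- E = m: LHS [L^2 M T^-2], RHS [M] → incorrect ✗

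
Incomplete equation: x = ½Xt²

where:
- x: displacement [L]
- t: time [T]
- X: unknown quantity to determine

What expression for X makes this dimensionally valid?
X = a (acceleration), dimensions [L T^-2]

x has dimensions [L]; the rest of the RHS (½ t²) has dimensions [T^2].
So X must have dimensions [L T^-2] — X = a (acceleration).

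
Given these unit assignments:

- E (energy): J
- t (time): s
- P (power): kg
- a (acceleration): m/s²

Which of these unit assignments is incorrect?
P

The variable P (power) should have units W, not kg.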